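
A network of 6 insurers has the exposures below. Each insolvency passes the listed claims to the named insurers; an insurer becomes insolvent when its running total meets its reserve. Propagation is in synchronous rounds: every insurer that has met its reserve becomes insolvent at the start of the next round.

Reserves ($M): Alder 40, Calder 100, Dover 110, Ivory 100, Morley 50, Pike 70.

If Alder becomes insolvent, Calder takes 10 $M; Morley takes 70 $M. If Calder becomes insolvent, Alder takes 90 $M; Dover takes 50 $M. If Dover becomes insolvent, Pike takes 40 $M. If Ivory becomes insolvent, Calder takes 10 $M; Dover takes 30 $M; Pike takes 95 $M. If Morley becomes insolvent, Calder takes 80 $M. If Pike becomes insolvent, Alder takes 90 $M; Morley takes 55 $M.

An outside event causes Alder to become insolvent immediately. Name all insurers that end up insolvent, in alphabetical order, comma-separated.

Alder, Morley

Round 1 — Alder becomes insolvent (initial).
  Calder: +10 → 10 < 100
  Morley: +70 → 70 ≥ 50
Round 2 — Morley becomes insolvent.
  Calder: +80 → 90 < 100
No further insolvencies.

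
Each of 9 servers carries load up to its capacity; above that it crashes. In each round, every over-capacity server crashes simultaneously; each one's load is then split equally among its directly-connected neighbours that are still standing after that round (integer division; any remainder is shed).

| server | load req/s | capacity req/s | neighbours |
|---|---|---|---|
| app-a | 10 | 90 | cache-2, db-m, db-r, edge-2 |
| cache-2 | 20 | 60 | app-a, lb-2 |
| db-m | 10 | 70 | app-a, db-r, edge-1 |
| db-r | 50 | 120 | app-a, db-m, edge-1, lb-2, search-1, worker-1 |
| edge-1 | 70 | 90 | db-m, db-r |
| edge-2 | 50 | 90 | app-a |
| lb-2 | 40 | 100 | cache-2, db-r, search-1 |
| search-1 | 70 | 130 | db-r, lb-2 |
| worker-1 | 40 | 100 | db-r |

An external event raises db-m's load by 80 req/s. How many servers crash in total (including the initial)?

Round 1 — db-m at 90 > 70. db-m crashes.
  db-m sheds 90 req/s to app-a, db-r, edge-1: 30 each.
    app-a: 10+30 = 40 ≤ 90
    db-r: 50+30 = 80 ≤ 120
    edge-1: 70+30 = 100 > 90
Round 2 — edge-1 crashes.
  edge-1 sheds 100 req/s to db-r: 100 each.
    db-r: 80+100 = 180 > 120
Round 3 — db-r crashes.
  db-r sheds 180 req/s to app-a, lb-2, search-1, worker-1: 45 each.
    app-a: 40+45 = 85 ≤ 90
    lb-2: 40+45 = 85 ≤ 100
    search-1: 70+45 = 115 ≤ 130
    worker-1: 40+45 = 85 ≤ 100
No further crashes.

3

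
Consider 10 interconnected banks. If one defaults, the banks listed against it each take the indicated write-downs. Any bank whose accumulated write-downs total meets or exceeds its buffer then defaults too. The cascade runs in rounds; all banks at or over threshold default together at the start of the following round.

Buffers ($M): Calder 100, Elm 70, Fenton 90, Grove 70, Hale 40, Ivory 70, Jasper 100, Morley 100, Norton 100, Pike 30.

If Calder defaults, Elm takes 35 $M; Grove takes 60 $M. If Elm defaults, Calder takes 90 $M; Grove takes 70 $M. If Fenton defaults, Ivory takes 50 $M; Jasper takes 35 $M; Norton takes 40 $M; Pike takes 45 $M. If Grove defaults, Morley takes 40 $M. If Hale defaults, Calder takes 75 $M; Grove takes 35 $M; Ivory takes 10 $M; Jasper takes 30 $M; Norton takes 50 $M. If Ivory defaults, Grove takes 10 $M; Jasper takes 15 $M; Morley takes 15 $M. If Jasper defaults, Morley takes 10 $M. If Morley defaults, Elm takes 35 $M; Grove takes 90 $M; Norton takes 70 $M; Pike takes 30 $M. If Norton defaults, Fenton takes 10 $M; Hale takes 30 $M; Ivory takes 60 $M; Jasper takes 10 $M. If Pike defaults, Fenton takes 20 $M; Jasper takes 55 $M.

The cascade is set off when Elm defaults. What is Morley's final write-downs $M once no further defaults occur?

40

Round 1 — Elm defaults (initial).
  Calder: +90 → 90 < 100
  Grove: +70 → 70 ≥ 70
Round 2 — Grove defaults.
  Morley: +40 → 40 < 100
No further defaults.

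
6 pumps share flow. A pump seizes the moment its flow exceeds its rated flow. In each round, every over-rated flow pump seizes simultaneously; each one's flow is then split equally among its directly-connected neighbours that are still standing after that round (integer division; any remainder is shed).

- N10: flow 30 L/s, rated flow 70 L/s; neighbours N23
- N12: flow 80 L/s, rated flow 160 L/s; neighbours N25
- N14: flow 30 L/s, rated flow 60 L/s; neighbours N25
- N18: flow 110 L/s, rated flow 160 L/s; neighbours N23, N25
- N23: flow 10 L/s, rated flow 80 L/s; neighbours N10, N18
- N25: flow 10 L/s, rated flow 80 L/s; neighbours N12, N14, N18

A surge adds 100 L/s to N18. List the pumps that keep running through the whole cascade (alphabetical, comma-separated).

N12

Round 1 — N18 at 210 > 160. N18 seizes.
  N18 sheds 210 L/s to N23, N25: 105 each.
    N23: 10+105 = 115 > 80
    N25: 10+105 = 115 > 80
Round 2 — N23, N25 seize.
  N23 sheds 115 L/s to N10: 115 each.
    N10: 30+115 = 145 > 70
  N25 sheds 115 L/s to N12, N14: 57 each (1 lost).
    N12: 80+57 = 137 ≤ 160
    N14: 30+57 = 87 > 60
Round 3 — N10, N14 seize.
  N10 sheds 145 L/s: no online neighbours, lost.
  N14 sheds 87 L/s: no online neighbours, lost.
No further seizures.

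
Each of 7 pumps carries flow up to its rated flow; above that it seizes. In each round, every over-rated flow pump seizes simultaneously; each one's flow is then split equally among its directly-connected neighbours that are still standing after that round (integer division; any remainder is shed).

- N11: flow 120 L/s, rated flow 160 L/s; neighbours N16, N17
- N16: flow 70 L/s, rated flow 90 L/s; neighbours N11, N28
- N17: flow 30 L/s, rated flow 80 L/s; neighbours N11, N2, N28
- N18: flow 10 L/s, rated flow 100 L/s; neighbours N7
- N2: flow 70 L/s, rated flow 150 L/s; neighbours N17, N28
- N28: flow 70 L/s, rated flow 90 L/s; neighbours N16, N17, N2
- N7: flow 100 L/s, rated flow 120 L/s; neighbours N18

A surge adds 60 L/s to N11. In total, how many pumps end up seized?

Round 1 — N11 at 180 > 160. N11 seizes.
  N11 sheds 180 L/s to N16, N17: 90 each.
    N16: 70+90 = 160 > 90
    N17: 30+90 = 120 > 80
Round 2 — N16, N17 seize.
  N16 sheds 160 L/s to N28: 160 each.
    N28: 70+160 = 230 > 90
  N17 sheds 120 L/s to N2, N28: 60 each.
    N2: 70+60 = 130 ≤ 150
    N28: 230+60 = 290 > 90
Round 3 — N28 seizes.
  N28 sheds 290 L/s to N2: 290 each.
    N2: 130+290 = 420 > 150
Round 4 — N2 seizes.
  N2 sheds 420 L/s: no online neighbours, lost.
No further seizures.

5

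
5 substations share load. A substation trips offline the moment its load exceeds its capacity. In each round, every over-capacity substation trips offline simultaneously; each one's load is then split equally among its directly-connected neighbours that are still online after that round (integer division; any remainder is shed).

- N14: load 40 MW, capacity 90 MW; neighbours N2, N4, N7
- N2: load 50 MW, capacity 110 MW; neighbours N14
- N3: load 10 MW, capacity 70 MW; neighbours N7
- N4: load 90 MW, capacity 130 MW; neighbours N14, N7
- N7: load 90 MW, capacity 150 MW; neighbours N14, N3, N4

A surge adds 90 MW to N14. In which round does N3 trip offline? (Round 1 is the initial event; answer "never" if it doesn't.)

Round 1 — N14 at 130 > 90. N14 trips offline.
  N14 sheds 130 MW to N2, N4, N7: 43 each (1 lost).
    N2: 50+43 = 93 ≤ 110
    N4: 90+43 = 133 > 130
    N7: 90+43 = 133 ≤ 150
Round 2 — N4 trips offline.
  N4 sheds 133 MW to N7: 133 each.
    N7: 133+133 = 266 > 150
Round 3 — N7 trips offline.
  N7 sheds 266 MW to N3: 266 each.
    N3: 10+266 = 276 > 70
Round 4 — N3 trips offline.
  N3 sheds 276 MW: no online neighbours, lost.
No further trips.

4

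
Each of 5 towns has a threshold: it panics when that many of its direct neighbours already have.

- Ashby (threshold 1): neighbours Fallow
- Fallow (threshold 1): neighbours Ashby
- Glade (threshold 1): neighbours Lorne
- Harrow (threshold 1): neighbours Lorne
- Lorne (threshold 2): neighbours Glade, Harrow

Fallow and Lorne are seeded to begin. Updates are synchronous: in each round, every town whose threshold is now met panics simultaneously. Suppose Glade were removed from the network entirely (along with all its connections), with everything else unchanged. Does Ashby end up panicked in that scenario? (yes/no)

With Glade removed:
Round 1 — Fallow, Lorne panic (initial).
Round 2 — checking thresholds:
  Ashby: 1 of 1 neighbours ≥ 1, panics.
  Harrow: 1 of 1 neighbours ≥ 1, panics.
Round 3 — no new panics; cascade stops.

yes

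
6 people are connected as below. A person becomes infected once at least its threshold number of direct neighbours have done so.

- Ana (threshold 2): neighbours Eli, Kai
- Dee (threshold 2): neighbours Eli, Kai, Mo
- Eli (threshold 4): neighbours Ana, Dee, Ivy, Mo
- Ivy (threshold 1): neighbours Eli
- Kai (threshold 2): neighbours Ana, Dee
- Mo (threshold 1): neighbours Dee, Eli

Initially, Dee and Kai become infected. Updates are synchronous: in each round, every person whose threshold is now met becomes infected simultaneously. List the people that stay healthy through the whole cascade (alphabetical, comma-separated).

Round 1 — Dee, Kai become infected (initial).
Round 2 — checking thresholds:
  Ana: 1 of 2 neighbours < 2, not yet.
  Eli: 1 of 4 neighbours < 4, not yet.
  Mo: 1 of 2 neighbours ≥ 1, becomes infected.
Round 3 — no new infections; cascade stops.

Ana, Eli, Ivy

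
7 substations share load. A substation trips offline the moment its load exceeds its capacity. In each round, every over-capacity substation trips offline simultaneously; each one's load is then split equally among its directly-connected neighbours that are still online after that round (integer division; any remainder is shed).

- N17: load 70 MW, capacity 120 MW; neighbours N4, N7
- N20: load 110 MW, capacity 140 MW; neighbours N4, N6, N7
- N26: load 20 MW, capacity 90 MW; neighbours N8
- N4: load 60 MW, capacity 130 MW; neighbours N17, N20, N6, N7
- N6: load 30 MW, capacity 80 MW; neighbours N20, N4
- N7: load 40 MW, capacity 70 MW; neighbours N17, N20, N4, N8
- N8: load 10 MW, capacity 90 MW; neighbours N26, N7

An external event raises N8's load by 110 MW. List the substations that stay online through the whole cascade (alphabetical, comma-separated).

N26

Round 1 — N8 at 120 > 90. N8 trips offline.
  N8 sheds 120 MW to N26, N7: 60 each.
    N26: 20+60 = 80 ≤ 90
    N7: 40+60 = 100 > 70
Round 2 — N7 trips offline.
  N7 sheds 100 MW to N17, N20, N4: 33 each (1 lost).
    N17: 70+33 = 103 ≤ 120
    N20: 110+33 = 143 > 140
    N4: 60+33 = 93 ≤ 130
Round 3 — N20 trips offline.
  N20 sheds 143 MW to N4, N6: 71 each (1 lost).
    N4: 93+71 = 164 > 130
    N6: 30+71 = 101 > 80
Round 4 — N4, N6 trip offline.
  N4 sheds 164 MW to N17: 164 each.
    N17: 103+164 = 267 > 120
  N6 sheds 101 MW: no online neighbours, lost.
Round 5 — N17 trips offline.
  N17 sheds 267 MW: no online neighbours, lost.
No further trips.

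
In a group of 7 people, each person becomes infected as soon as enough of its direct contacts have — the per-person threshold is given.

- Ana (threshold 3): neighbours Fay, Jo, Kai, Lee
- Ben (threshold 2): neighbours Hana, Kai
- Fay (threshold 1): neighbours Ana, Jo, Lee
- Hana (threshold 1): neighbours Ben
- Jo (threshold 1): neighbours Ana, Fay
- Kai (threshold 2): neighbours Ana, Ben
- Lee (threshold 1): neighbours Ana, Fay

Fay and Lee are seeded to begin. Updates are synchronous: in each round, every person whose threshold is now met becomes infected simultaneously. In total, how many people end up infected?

4

Round 1 — Fay, Lee become infected (initial).
Round 2 — checking thresholds:
  Ana: 2 of 4 neighbours < 3, below threshold.
  Jo: 1 of 2 neighbours ≥ 1, becomes infected.
Round 3 — checking thresholds:
  Ana: 3 of 4 neighbours ≥ 3, becomes infected.
Round 4 — no new infections; cascade stops.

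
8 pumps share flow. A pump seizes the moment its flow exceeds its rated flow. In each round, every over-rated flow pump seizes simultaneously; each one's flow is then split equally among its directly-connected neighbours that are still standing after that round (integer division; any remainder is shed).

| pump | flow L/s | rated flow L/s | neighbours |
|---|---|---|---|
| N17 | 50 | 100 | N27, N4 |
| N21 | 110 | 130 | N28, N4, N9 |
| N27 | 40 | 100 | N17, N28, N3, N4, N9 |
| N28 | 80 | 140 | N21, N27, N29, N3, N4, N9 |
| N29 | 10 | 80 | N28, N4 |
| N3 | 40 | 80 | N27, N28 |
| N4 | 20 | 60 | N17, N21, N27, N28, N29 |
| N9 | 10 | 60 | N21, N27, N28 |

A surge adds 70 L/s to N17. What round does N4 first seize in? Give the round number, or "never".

Round 1 — N17 at 120 > 100. N17 seizes.
  N17 sheds 120 L/s to N27, N4: 60 each.
    N27: 40+60 = 100 ≤ 100
    N4: 20+60 = 80 > 60
Round 2 — N4 seizes.
  N4 sheds 80 L/s to N21, N27, N28, N29: 20 each.
    N21: 110+20 = 130 ≤ 130
    N27: 100+20 = 120 > 100
    N28: 80+20 = 100 ≤ 140
    N29: 10+20 = 30 ≤ 80
Round 3 — N27 seizes.
  N27 sheds 120 L/s to N28, N3, N9: 40 each.
    N28: 100+40 = 140 ≤ 140
    N3: 40+40 = 80 ≤ 80
    N9: 10+40 = 50 ≤ 60
No further seizures.

2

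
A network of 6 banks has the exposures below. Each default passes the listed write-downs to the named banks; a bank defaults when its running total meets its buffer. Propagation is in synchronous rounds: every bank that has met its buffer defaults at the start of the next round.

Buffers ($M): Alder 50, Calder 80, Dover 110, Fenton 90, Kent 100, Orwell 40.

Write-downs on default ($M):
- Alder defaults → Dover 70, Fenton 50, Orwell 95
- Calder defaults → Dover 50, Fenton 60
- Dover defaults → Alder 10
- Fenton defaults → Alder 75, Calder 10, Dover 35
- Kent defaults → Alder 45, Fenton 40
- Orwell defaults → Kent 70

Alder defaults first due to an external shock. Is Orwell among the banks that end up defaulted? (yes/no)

Round 1 — Alder defaults (initial).
  Dover: +70 → 70 < 110
  Fenton: +50 → 50 < 90
  Orwell: +95 → 95 ≥ 40
Round 2 — Orwell defaults.
  Kent: +70 → 70 < 100
No further defaults.

yes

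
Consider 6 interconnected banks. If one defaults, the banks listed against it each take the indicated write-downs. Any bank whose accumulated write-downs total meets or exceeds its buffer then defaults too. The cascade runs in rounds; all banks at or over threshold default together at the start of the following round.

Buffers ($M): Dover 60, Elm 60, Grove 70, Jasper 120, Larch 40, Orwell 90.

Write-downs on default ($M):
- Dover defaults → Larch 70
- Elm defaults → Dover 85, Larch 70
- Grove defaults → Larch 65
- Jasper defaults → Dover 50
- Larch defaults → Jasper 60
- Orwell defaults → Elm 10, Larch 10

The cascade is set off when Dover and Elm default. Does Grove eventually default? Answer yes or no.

no

Round 1 — Dover, Elm default (initial).
  Larch: +70+70 → 140 ≥ 40
Round 2 — Larch defaults.
  Jasper: +60 → 60 < 120
No further defaults.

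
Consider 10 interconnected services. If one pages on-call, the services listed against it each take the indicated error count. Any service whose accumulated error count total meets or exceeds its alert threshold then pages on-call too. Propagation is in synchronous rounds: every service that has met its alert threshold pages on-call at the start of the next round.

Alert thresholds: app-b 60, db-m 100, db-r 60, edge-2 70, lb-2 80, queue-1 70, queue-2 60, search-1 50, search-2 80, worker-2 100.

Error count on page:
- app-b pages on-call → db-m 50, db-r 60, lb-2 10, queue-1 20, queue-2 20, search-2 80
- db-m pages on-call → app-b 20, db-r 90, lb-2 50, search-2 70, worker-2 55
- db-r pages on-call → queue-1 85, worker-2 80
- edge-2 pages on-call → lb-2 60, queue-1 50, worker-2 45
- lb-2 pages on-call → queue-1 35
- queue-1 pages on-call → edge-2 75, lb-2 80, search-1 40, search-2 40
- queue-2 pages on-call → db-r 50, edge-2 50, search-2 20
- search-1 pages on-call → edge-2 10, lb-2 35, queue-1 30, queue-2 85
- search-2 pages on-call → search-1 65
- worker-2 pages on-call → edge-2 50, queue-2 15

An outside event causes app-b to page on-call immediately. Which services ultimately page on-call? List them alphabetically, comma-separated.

app-b, db-r, edge-2, lb-2, queue-1, queue-2, search-1, search-2, worker-2

Round 1 — app-b pages on-call (initial).
  db-m: +50 → 50 < 100
  db-r: +60 → 60 ≥ 60
  lb-2: +10 → 10 < 80
  queue-1: +20 → 20 < 70
  queue-2: +20 → 20 < 60
  search-2: +80 → 80 ≥ 80
Round 2 — db-r, search-2 page on-call.
  queue-1: +85 → 105 ≥ 70
  search-1: +65 → 65 ≥ 50
  worker-2: +80 → 80 < 100
Round 3 — queue-1, search-1 page on-call.
  edge-2: +75+10 → 85 ≥ 70
  lb-2: +80+35 → 125 ≥ 80
  queue-2: +85 → 105 ≥ 60
Round 4 — edge-2, lb-2, queue-2 page on-call.
  worker-2: +45 → 125 ≥ 100
Round 5 — worker-2 pages on-call.
No further pages.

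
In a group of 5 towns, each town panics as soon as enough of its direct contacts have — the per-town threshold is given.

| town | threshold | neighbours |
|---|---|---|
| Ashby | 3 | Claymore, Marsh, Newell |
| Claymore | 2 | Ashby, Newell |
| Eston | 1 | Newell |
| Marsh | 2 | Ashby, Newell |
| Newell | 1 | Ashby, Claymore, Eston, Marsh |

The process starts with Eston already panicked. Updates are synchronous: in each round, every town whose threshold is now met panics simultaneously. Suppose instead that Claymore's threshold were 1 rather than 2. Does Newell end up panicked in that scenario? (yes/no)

yes

With Claymore's threshold at 1:
Round 1 — Eston panics (initial).
Round 2 — checking thresholds:
  Newell: 1 of 4 neighbours ≥ 1, panics.
Round 3 — checking thresholds:
  Ashby: 1 of 3 neighbours < 3, holds.
  Claymore: 1 of 2 neighbours ≥ 1, panics.
  Marsh: 1 of 2 neighbours < 2, holds.
Round 4 — no new panics; cascade stops.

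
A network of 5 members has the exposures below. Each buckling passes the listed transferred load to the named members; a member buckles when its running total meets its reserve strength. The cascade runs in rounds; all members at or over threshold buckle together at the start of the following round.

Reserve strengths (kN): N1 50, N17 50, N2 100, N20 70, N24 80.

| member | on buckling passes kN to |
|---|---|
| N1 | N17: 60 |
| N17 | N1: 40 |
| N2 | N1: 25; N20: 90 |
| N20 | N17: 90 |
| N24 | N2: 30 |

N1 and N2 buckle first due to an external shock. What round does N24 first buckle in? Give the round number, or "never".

Round 1 — N1, N2 buckle (initial).
  N17: +60 → 60 ≥ 50
  N20: +90 → 90 ≥ 70
Round 2 — N17, N20 buckle.
No further bucklings.

never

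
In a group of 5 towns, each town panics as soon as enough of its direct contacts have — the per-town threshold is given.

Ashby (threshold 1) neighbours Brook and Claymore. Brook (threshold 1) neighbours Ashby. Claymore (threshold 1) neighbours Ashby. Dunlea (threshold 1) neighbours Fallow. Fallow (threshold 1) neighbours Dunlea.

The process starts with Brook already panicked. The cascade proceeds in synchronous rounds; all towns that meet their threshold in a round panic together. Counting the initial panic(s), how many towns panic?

Round 1 — Brook panics (initial).
Round 2 — checking thresholds:
  Ashby: 1 of 2 neighbours ≥ 1, panics.
Round 3 — checking thresholds:
  Claymore: 1 of 1 neighbours ≥ 1, panics.
Round 4 — no new panics; cascade stops.

3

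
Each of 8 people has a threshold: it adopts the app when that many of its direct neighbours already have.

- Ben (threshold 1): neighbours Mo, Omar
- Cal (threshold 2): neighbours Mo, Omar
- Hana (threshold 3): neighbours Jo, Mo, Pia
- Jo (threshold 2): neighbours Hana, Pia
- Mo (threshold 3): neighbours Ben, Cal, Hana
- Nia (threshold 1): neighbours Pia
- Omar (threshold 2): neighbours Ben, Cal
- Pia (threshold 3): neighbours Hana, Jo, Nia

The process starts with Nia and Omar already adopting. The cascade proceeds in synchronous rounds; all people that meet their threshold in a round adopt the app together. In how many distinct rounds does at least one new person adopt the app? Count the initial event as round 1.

Round 1 — Nia, Omar adopt the app (initial).
Round 2 — checking thresholds:
  Ben: 1 of 2 neighbours ≥ 1, adopts the app.
  Cal: 1 of 2 neighbours < 2, below threshold.
  Pia: 1 of 3 neighbours < 3, below threshold.
Round 3 — no new adoptions; cascade stops.

2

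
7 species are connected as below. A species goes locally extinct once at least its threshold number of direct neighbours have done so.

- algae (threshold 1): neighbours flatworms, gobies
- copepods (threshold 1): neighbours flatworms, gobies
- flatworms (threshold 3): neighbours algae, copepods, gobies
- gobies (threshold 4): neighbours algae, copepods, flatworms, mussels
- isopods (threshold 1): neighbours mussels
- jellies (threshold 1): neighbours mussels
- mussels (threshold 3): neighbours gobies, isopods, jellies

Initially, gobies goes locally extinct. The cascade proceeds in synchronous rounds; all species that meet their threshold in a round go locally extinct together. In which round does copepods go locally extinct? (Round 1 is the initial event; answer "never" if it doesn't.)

2

Round 1 — gobies goes locally extinct (initial).
Round 2 — checking thresholds:
  algae: 1 of 2 neighbours ≥ 1, goes locally extinct.
  copepods: 1 of 2 neighbours ≥ 1, goes locally extinct.
  flatworms: 1 of 3 neighbours < 3, holds.
  mussels: 1 of 3 neighbours < 3, holds.
Round 3 — checking thresholds:
  flatworms: 3 of 3 neighbours ≥ 3, goes locally extinct.
  mussels: 1 of 3 neighbours < 3, holds.
Round 4 — no new extinctions; cascade stops.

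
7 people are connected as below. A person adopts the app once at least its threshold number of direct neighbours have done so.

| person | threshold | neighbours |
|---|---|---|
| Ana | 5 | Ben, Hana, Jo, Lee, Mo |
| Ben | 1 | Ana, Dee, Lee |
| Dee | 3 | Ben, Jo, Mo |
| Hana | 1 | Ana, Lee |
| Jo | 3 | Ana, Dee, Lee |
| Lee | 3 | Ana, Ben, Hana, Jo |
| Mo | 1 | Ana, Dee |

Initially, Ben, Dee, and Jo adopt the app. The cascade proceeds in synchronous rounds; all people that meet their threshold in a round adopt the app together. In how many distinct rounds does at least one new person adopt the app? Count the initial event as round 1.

2

Round 1 — Ben, Dee, Jo adopt the app (initial).
Round 2 — checking thresholds:
  Ana: 2 of 5 neighbours < 5, not yet.
  Lee: 2 of 4 neighbours < 3, not yet.
  Mo: 1 of 2 neighbours ≥ 1, adopts the app.
Round 3 — no new adoptions; cascade stops.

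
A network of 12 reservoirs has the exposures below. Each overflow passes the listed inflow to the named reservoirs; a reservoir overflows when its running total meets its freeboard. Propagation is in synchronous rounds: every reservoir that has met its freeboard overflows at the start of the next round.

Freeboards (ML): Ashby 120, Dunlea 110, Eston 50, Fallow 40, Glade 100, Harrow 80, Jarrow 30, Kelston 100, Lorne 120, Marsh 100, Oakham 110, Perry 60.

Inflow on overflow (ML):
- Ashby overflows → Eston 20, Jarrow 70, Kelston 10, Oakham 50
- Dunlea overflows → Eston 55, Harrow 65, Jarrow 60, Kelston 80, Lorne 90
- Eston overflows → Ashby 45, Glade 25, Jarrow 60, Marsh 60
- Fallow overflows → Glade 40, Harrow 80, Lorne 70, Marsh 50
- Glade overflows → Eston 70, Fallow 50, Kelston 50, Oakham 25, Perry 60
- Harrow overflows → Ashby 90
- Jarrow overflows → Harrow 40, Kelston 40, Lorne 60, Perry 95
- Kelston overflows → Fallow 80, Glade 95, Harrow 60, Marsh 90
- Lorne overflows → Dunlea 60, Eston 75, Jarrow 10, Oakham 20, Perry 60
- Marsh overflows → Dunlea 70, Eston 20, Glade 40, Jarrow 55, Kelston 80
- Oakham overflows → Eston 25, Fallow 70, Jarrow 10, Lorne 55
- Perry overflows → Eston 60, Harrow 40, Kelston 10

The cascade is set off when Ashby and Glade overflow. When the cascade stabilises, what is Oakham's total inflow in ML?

Round 1 — Ashby, Glade overflow (initial).
  Eston: +20+70 → 90 ≥ 50
  Fallow: +50 → 50 ≥ 40
  Jarrow: +70 → 70 ≥ 30
  Kelston: +10+50 → 60 < 100
  Oakham: +50+25 → 75 < 110
  Perry: +60 → 60 ≥ 60
Round 2 — Eston, Fallow, Jarrow, Perry overflow.
  Harrow: +80+40+40 → 160 ≥ 80
  Kelston: +40+10 → 110 ≥ 100
  Lorne: +70+60 → 130 ≥ 120
  Marsh: +60+50 → 110 ≥ 100
Round 3 — Harrow, Kelston, Lorne, Marsh overflow.
  Dunlea: +60+70 → 130 ≥ 110
  Oakham: +20 → 95 < 110
Round 4 — Dunlea overflows.
No further overflows.

95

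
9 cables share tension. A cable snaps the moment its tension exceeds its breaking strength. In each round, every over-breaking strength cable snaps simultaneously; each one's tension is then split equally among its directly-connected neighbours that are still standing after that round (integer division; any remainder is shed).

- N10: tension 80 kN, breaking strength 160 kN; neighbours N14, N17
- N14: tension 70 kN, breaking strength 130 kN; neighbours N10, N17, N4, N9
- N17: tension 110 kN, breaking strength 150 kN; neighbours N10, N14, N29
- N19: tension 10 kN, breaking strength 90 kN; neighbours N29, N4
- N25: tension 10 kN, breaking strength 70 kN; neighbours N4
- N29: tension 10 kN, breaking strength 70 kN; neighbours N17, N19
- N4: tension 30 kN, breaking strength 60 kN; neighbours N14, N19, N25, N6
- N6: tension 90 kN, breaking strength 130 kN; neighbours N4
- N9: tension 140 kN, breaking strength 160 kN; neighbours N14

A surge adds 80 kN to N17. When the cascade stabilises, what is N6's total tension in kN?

Round 1 — N17 at 190 > 150. N17 snaps.
  N17 sheds 190 kN to N10, N14, N29: 63 each (1 lost).
    N10: 80+63 = 143 ≤ 160
    N14: 70+63 = 133 > 130
    N29: 10+63 = 73 > 70
Round 2 — N14, N29 snap.
  N14 sheds 133 kN to N10, N4, N9: 44 each (1 lost).
    N10: 143+44 = 187 > 160
    N4: 30+44 = 74 > 60
    N9: 140+44 = 184 > 160
  N29 sheds 73 kN to N19: 73 each.
    N19: 10+73 = 83 ≤ 90
Round 3 — N10, N4, N9 snap.
  N10 sheds 187 kN: no online neighbours, lost.
  N4 sheds 74 kN to N19, N25, N6: 24 each (2 lost).
    N19: 83+24 = 107 > 90
    N25: 10+24 = 34 ≤ 70
    N6: 90+24 = 114 ≤ 130
  N9 sheds 184 kN: no online neighbours, lost.
Round 4 — N19 snaps.
  N19 sheds 107 kN: no online neighbours, lost.
No further breaks.

114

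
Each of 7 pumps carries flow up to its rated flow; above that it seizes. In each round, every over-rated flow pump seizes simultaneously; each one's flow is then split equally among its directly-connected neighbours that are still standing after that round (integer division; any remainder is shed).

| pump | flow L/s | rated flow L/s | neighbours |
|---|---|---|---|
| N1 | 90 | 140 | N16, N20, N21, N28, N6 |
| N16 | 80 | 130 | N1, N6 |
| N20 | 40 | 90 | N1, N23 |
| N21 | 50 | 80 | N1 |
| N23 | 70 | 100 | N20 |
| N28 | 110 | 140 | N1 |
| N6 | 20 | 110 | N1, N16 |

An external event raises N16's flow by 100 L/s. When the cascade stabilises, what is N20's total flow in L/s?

85

Round 1 — N16 at 180 > 130. N16 seizes.
  N16 sheds 180 L/s to N1, N6: 90 each.
    N1: 90+90 = 180 > 140
    N6: 20+90 = 110 ≤ 110
Round 2 — N1 seizes.
  N1 sheds 180 L/s to N20, N21, N28, N6: 45 each.
    N20: 40+45 = 85 ≤ 90
    N21: 50+45 = 95 > 80
    N28: 110+45 = 155 > 140
    N6: 110+45 = 155 > 110
Round 3 — N21, N28, N6 seize.
  N21 sheds 95 L/s: no online neighbours, lost.
  N28 sheds 155 L/s: no online neighbours, lost.
  N6 sheds 155 L/s: no online neighbours, lost.
No further seizures.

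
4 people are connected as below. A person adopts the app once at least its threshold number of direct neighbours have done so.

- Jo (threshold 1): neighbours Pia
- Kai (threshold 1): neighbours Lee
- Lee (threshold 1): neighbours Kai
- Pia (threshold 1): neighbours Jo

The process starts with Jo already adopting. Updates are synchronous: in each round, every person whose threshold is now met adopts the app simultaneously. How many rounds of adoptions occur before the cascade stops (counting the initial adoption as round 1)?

2

Round 1 — Jo adopts the app (initial).
Round 2 — checking thresholds:
  Pia: 1 of 1 neighbours ≥ 1, adopts the app.
Round 3 — no new adoptions; cascade stops.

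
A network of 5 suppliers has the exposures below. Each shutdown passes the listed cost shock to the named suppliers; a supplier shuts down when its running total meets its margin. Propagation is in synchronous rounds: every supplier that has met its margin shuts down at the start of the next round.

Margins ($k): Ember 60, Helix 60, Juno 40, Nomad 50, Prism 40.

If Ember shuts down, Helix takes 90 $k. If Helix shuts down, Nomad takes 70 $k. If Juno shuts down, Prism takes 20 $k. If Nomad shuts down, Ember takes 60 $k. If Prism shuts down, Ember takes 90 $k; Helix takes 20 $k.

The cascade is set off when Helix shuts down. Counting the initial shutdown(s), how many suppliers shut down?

3

Round 1 — Helix shuts down (initial).
  Nomad: +70 → 70 ≥ 50
Round 2 — Nomad shuts down.
  Ember: +60 → 60 ≥ 60
Round 3 — Ember shuts down.
No further shutdowns.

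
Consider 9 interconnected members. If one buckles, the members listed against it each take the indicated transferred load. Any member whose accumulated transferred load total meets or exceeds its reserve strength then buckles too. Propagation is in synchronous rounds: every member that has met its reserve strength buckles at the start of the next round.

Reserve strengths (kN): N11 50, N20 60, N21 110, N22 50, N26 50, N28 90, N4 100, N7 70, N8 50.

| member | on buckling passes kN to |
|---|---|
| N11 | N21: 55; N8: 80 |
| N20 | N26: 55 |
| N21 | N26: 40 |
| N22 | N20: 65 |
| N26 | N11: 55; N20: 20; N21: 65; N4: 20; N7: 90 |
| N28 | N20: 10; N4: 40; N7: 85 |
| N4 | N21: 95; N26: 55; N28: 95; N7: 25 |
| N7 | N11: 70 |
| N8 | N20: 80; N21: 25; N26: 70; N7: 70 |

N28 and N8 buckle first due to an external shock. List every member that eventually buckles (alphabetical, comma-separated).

Round 1 — N28, N8 buckle (initial).
  N20: +10+80 → 90 ≥ 60
  N21: +25 → 25 < 110
  N26: +70 → 70 ≥ 50
  N4: +40 → 40 < 100
  N7: +85+70 → 155 ≥ 70
Round 2 — N20, N26, N7 buckle.
  N11: +55+70 → 125 ≥ 50
  N21: +65 → 90 < 110
  N4: +20 → 60 < 100
Round 3 — N11 buckles.
  N21: +55 → 145 ≥ 110
Round 4 — N21 buckles.
No further bucklings.

N11, N20, N21, N26, N28, N7, N8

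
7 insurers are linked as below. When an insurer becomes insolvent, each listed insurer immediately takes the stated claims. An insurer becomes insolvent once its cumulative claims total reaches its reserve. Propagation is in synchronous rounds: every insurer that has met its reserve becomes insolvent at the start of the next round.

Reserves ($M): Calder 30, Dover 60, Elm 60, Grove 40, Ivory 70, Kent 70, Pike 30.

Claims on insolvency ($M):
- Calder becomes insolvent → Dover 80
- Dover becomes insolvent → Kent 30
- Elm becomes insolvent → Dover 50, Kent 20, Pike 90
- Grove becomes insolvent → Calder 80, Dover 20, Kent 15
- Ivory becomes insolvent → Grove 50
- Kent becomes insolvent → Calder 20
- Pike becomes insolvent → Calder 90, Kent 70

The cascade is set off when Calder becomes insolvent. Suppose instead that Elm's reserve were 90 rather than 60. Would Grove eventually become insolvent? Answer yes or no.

With Elm's reserve at 90:
Round 1 — Calder becomes insolvent (initial).
  Dover: +80 → 80 ≥ 60
Round 2 — Dover becomes insolvent.
  Kent: +30 → 30 < 70
No further insolvencies.

no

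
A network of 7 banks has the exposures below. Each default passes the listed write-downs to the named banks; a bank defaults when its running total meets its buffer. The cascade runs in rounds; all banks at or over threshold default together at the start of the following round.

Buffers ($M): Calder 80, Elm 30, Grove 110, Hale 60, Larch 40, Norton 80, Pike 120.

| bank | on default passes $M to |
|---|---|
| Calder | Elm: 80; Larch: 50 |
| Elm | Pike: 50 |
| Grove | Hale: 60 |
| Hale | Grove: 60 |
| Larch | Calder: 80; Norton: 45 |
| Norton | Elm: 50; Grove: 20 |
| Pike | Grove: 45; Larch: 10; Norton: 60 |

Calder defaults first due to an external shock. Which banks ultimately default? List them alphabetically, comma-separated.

Calder, Elm, Larch

Round 1 — Calder defaults (initial).
  Elm: +80 → 80 ≥ 30
  Larch: +50 → 50 ≥ 40
Round 2 — Elm, Larch default.
  Norton: +45 → 45 < 80
  Pike: +50 → 50 < 120
No further defaults.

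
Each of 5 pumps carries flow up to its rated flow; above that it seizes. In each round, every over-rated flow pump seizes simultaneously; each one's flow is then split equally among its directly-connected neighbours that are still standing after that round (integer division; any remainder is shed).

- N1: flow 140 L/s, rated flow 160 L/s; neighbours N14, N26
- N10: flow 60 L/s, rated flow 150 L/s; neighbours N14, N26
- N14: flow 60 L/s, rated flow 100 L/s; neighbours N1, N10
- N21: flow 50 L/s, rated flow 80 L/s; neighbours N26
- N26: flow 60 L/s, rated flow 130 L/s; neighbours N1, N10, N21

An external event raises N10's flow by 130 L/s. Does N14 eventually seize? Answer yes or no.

Round 1 — N10 at 190 > 150. N10 seizes.
  N10 sheds 190 L/s to N14, N26: 95 each.
    N14: 60+95 = 155 > 100
    N26: 60+95 = 155 > 130
Round 2 — N14, N26 seize.
  N14 sheds 155 L/s to N1: 155 each.
    N1: 140+155 = 295 > 160
  N26 sheds 155 L/s to N1, N21: 77 each (1 lost).
    N1: 295+77 = 372 > 160
    N21: 50+77 = 127 > 80
Round 3 — N1, N21 seize.
  N1 sheds 372 L/s: no online neighbours, lost.
  N21 sheds 127 L/s: no online neighbours, lost.
No further seizures.

yes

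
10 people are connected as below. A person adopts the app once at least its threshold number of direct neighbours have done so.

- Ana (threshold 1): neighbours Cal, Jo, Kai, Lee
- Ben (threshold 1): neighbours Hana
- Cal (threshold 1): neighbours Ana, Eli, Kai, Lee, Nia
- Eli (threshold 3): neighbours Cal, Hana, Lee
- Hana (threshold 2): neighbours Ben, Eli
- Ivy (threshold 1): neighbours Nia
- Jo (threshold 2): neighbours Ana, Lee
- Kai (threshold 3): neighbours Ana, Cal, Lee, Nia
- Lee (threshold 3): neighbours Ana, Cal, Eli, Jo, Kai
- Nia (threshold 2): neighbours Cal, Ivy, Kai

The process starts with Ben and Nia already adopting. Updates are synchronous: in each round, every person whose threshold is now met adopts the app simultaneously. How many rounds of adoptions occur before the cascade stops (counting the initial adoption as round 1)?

6

Round 1 — Ben, Nia adopt the app (initial).
Round 2 — checking thresholds:
  Cal: 1 of 5 neighbours ≥ 1, adopts the app.
  Hana: 1 of 2 neighbours < 2, holds.
  Ivy: 1 of 1 neighbours ≥ 1, adopts the app.
  Kai: 1 of 4 neighbours < 3, holds.
Round 3 — checking thresholds:
  Ana: 1 of 4 neighbours ≥ 1, adopts the app.
  Eli: 1 of 3 neighbours < 3, holds.
  Hana: 1 of 2 neighbours < 2, holds.
  Kai: 2 of 4 neighbours < 3, holds.
  Lee: 1 of 5 neighbours < 3, holds.
Round 4 — checking thresholds:
  Eli: 1 of 3 neighbours < 3, holds.
  Hana: 1 of 2 neighbours < 2, holds.
  Jo: 1 of 2 neighbours < 2, holds.
  Kai: 3 of 4 neighbours ≥ 3, adopts the app.
  Lee: 2 of 5 neighbours < 3, holds.
Round 5 — checking thresholds:
  Eli: 1 of 3 neighbours < 3, holds.
  Hana: 1 of 2 neighbours < 2, holds.
  Jo: 1 of 2 neighbours < 2, holds.
  Lee: 3 of 5 neighbours ≥ 3, adopts the app.
Round 6 — checking thresholds:
  Eli: 2 of 3 neighbours < 3, holds.
  Hana: 1 of 2 neighbours < 2, holds.
  Jo: 2 of 2 neighbours ≥ 2, adopts the app.
Round 7 — no new adoptions; cascade stops.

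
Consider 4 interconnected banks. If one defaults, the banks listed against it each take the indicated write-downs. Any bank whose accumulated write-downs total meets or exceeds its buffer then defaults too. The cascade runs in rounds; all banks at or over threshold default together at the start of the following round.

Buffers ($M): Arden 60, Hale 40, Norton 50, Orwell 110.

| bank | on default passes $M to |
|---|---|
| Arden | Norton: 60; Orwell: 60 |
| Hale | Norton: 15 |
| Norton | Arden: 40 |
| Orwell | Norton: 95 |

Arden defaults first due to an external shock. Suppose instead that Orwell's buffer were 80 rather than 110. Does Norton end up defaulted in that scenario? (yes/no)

With Orwell's buffer at 80:
Round 1 — Arden defaults (initial).
  Norton: +60 → 60 ≥ 50
  Orwell: +60 → 60 < 80
Round 2 — Norton defaults.
No further defaults.

yes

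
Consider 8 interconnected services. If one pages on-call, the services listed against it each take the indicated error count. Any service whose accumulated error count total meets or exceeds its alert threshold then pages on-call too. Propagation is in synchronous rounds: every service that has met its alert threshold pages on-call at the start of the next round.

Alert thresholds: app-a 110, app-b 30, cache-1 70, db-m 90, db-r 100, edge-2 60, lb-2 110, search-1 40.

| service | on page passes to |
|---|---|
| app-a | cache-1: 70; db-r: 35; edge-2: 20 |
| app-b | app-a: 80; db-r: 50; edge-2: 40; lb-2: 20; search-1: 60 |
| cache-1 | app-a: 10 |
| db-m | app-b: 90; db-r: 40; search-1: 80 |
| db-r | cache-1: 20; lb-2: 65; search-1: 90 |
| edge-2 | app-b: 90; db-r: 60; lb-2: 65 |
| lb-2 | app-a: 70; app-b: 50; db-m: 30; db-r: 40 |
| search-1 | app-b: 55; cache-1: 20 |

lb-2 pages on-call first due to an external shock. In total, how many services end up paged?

Round 1 — lb-2 pages on-call (initial).
  app-a: +70 → 70 < 110
  app-b: +50 → 50 ≥ 30
  db-m: +30 → 30 < 90
  db-r: +40 → 40 < 100
Round 2 — app-b pages on-call.
  app-a: +80 → 150 ≥ 110
  db-r: +50 → 90 < 100
  edge-2: +40 → 40 < 60
  search-1: +60 → 60 ≥ 40
Round 3 — app-a, search-1 page on-call.
  cache-1: +70+20 → 90 ≥ 70
  db-r: +35 → 125 ≥ 100
  edge-2: +20 → 60 ≥ 60
Round 4 — cache-1, db-r, edge-2 page on-call.
No further pages.

7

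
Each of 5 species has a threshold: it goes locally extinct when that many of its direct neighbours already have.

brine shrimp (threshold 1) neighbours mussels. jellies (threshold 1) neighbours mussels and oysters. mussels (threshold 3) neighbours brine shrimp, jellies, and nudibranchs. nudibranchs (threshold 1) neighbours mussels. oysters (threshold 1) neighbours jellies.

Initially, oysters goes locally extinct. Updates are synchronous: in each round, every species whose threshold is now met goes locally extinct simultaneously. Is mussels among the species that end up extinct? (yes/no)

Round 1 — oysters goes locally extinct (initial).
Round 2 — checking thresholds:
  jellies: 1 of 2 neighbours ≥ 1, goes locally extinct.
Round 3 — no new extinctions; cascade stops.

no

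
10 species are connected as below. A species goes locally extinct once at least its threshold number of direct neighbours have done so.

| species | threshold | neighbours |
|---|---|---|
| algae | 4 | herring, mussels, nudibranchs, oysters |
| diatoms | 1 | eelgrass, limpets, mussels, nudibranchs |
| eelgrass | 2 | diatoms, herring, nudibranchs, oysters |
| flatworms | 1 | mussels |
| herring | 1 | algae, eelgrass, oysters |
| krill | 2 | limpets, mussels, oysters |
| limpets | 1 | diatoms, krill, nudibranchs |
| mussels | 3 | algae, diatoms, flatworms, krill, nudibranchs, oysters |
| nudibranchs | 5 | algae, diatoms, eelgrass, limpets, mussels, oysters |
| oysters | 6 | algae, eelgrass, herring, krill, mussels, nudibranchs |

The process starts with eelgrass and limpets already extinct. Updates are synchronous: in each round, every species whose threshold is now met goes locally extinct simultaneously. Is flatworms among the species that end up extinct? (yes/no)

no

Round 1 — eelgrass, limpets go locally extinct (initial).
Round 2 — checking thresholds:
  diatoms: 2 of 4 neighbours ≥ 1, goes locally extinct.
  herring: 1 of 3 neighbours ≥ 1, goes locally extinct.
  krill: 1 of 3 neighbours < 2, holds.
  nudibranchs: 2 of 6 neighbours < 5, holds.
  oysters: 1 of 6 neighbours < 6, holds.
Round 3 — no new extinctions; cascade stops.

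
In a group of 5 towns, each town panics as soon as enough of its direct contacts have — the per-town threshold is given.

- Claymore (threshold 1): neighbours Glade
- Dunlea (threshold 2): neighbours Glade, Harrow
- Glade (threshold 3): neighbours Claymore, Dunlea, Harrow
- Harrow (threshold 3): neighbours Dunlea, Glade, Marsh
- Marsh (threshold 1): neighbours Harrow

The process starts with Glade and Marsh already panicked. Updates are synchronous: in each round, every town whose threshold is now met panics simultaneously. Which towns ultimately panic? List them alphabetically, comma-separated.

Claymore, Glade, Marsh

Round 1 — Glade, Marsh panic (initial).
Round 2 — checking thresholds:
  Claymore: 1 of 1 neighbours ≥ 1, panics.
  Dunlea: 1 of 2 neighbours < 2, below threshold.
  Harrow: 2 of 3 neighbours < 3, below threshold.
Round 3 — no new panics; cascade stops.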